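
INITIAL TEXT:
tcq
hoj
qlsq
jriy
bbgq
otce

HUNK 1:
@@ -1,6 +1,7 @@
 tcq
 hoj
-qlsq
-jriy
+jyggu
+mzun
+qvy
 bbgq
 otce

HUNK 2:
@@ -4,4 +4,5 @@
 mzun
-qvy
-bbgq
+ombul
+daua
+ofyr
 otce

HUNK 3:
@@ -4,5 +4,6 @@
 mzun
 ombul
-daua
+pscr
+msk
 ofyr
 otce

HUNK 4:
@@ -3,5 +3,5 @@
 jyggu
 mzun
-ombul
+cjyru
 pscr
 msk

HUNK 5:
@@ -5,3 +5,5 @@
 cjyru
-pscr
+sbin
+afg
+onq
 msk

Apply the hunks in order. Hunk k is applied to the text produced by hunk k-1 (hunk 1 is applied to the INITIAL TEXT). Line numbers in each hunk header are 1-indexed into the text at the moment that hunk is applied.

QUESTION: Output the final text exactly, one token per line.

Hunk 1: at line 1 remove [qlsq,jriy] add [jyggu,mzun,qvy] -> 7 lines: tcq hoj jyggu mzun qvy bbgq otce
Hunk 2: at line 4 remove [qvy,bbgq] add [ombul,daua,ofyr] -> 8 lines: tcq hoj jyggu mzun ombul daua ofyr otce
Hunk 3: at line 4 remove [daua] add [pscr,msk] -> 9 lines: tcq hoj jyggu mzun ombul pscr msk ofyr otce
Hunk 4: at line 3 remove [ombul] add [cjyru] -> 9 lines: tcq hoj jyggu mzun cjyru pscr msk ofyr otce
Hunk 5: at line 5 remove [pscr] add [sbin,afg,onq] -> 11 lines: tcq hoj jyggu mzun cjyru sbin afg onq msk ofyr otce

Answer: tcq
hoj
jyggu
mzun
cjyru
sbin
afg
onq
msk
ofyr
otce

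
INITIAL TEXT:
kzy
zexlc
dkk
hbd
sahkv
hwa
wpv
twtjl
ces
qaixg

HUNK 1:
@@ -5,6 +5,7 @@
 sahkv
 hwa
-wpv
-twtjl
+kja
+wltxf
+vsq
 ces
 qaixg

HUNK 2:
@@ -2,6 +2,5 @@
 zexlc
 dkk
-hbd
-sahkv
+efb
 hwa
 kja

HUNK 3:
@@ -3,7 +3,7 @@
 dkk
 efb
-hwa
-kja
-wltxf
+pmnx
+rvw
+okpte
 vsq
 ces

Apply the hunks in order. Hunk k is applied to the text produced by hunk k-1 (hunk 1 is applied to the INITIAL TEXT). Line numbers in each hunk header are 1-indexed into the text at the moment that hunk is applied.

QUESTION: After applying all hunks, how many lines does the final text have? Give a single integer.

Answer: 10

Derivation:
Hunk 1: at line 5 remove [wpv,twtjl] add [kja,wltxf,vsq] -> 11 lines: kzy zexlc dkk hbd sahkv hwa kja wltxf vsq ces qaixg
Hunk 2: at line 2 remove [hbd,sahkv] add [efb] -> 10 lines: kzy zexlc dkk efb hwa kja wltxf vsq ces qaixg
Hunk 3: at line 3 remove [hwa,kja,wltxf] add [pmnx,rvw,okpte] -> 10 lines: kzy zexlc dkk efb pmnx rvw okpte vsq ces qaixg
Final line count: 10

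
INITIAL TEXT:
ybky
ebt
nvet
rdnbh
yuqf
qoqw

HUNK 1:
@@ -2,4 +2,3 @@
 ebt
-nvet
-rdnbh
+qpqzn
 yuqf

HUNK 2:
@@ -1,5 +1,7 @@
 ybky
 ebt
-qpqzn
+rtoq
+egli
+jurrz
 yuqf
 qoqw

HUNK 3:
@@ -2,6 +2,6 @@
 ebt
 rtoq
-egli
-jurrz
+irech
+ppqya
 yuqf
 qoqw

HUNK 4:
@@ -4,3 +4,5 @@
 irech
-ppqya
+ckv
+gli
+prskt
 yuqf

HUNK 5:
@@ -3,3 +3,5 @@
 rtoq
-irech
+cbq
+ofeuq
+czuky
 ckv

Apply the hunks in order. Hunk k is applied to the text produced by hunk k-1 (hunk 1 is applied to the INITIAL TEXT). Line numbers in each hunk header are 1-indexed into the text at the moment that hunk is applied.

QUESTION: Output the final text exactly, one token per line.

Hunk 1: at line 2 remove [nvet,rdnbh] add [qpqzn] -> 5 lines: ybky ebt qpqzn yuqf qoqw
Hunk 2: at line 1 remove [qpqzn] add [rtoq,egli,jurrz] -> 7 lines: ybky ebt rtoq egli jurrz yuqf qoqw
Hunk 3: at line 2 remove [egli,jurrz] add [irech,ppqya] -> 7 lines: ybky ebt rtoq irech ppqya yuqf qoqw
Hunk 4: at line 4 remove [ppqya] add [ckv,gli,prskt] -> 9 lines: ybky ebt rtoq irech ckv gli prskt yuqf qoqw
Hunk 5: at line 3 remove [irech] add [cbq,ofeuq,czuky] -> 11 lines: ybky ebt rtoq cbq ofeuq czuky ckv gli prskt yuqf qoqw

Answer: ybky
ebt
rtoq
cbq
ofeuq
czuky
ckv
gli
prskt
yuqf
qoqw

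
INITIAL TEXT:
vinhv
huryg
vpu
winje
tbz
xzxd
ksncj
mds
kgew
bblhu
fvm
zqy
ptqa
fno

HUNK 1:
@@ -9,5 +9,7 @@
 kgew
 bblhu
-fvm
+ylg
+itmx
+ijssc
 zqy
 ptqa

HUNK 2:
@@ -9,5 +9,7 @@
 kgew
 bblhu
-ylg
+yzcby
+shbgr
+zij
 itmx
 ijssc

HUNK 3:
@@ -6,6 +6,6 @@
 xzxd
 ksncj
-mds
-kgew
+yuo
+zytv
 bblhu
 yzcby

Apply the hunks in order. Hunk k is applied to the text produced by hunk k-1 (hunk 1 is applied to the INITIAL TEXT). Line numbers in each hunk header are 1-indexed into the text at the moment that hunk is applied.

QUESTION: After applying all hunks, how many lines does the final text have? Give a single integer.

Hunk 1: at line 9 remove [fvm] add [ylg,itmx,ijssc] -> 16 lines: vinhv huryg vpu winje tbz xzxd ksncj mds kgew bblhu ylg itmx ijssc zqy ptqa fno
Hunk 2: at line 9 remove [ylg] add [yzcby,shbgr,zij] -> 18 lines: vinhv huryg vpu winje tbz xzxd ksncj mds kgew bblhu yzcby shbgr zij itmx ijssc zqy ptqa fno
Hunk 3: at line 6 remove [mds,kgew] add [yuo,zytv] -> 18 lines: vinhv huryg vpu winje tbz xzxd ksncj yuo zytv bblhu yzcby shbgr zij itmx ijssc zqy ptqa fno
Final line count: 18

Answer: 18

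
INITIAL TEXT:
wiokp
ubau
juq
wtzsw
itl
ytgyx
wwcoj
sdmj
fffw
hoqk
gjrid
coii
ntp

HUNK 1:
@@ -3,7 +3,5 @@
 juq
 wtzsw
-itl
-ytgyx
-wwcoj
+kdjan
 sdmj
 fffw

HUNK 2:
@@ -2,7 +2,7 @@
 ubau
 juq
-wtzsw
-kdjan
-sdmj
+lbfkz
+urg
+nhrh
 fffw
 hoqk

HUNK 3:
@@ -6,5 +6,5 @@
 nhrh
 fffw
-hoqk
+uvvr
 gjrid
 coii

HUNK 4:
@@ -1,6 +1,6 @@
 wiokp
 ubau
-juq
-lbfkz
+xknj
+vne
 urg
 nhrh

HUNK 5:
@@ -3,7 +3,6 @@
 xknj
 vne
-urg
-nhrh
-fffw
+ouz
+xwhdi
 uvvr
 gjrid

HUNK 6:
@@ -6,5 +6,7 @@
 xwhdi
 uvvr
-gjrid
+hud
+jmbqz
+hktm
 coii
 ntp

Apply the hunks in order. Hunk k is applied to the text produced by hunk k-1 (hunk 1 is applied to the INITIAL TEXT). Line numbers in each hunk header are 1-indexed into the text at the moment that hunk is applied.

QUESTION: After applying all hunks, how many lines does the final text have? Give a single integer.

Answer: 12

Derivation:
Hunk 1: at line 3 remove [itl,ytgyx,wwcoj] add [kdjan] -> 11 lines: wiokp ubau juq wtzsw kdjan sdmj fffw hoqk gjrid coii ntp
Hunk 2: at line 2 remove [wtzsw,kdjan,sdmj] add [lbfkz,urg,nhrh] -> 11 lines: wiokp ubau juq lbfkz urg nhrh fffw hoqk gjrid coii ntp
Hunk 3: at line 6 remove [hoqk] add [uvvr] -> 11 lines: wiokp ubau juq lbfkz urg nhrh fffw uvvr gjrid coii ntp
Hunk 4: at line 1 remove [juq,lbfkz] add [xknj,vne] -> 11 lines: wiokp ubau xknj vne urg nhrh fffw uvvr gjrid coii ntp
Hunk 5: at line 3 remove [urg,nhrh,fffw] add [ouz,xwhdi] -> 10 lines: wiokp ubau xknj vne ouz xwhdi uvvr gjrid coii ntp
Hunk 6: at line 6 remove [gjrid] add [hud,jmbqz,hktm] -> 12 lines: wiokp ubau xknj vne ouz xwhdi uvvr hud jmbqz hktm coii ntp
Final line count: 12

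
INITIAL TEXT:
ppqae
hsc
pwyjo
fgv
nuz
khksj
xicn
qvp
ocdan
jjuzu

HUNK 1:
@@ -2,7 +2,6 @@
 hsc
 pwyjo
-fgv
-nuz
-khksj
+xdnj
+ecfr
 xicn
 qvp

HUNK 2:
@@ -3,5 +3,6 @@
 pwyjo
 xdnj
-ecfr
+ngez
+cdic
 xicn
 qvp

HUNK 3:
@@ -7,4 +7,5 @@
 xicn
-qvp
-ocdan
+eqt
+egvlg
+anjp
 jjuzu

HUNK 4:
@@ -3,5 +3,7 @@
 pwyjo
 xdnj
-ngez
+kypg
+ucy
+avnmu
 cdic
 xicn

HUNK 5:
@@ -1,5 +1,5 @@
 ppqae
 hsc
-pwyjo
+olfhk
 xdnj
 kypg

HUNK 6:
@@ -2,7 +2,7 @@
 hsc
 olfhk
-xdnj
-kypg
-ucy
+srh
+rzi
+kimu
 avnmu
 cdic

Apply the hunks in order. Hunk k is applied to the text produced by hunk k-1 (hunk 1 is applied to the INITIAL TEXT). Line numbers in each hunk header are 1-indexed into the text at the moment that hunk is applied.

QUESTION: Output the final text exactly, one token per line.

Answer: ppqae
hsc
olfhk
srh
rzi
kimu
avnmu
cdic
xicn
eqt
egvlg
anjp
jjuzu

Derivation:
Hunk 1: at line 2 remove [fgv,nuz,khksj] add [xdnj,ecfr] -> 9 lines: ppqae hsc pwyjo xdnj ecfr xicn qvp ocdan jjuzu
Hunk 2: at line 3 remove [ecfr] add [ngez,cdic] -> 10 lines: ppqae hsc pwyjo xdnj ngez cdic xicn qvp ocdan jjuzu
Hunk 3: at line 7 remove [qvp,ocdan] add [eqt,egvlg,anjp] -> 11 lines: ppqae hsc pwyjo xdnj ngez cdic xicn eqt egvlg anjp jjuzu
Hunk 4: at line 3 remove [ngez] add [kypg,ucy,avnmu] -> 13 lines: ppqae hsc pwyjo xdnj kypg ucy avnmu cdic xicn eqt egvlg anjp jjuzu
Hunk 5: at line 1 remove [pwyjo] add [olfhk] -> 13 lines: ppqae hsc olfhk xdnj kypg ucy avnmu cdic xicn eqt egvlg anjp jjuzu
Hunk 6: at line 2 remove [xdnj,kypg,ucy] add [srh,rzi,kimu] -> 13 lines: ppqae hsc olfhk srh rzi kimu avnmu cdic xicn eqt egvlg anjp jjuzu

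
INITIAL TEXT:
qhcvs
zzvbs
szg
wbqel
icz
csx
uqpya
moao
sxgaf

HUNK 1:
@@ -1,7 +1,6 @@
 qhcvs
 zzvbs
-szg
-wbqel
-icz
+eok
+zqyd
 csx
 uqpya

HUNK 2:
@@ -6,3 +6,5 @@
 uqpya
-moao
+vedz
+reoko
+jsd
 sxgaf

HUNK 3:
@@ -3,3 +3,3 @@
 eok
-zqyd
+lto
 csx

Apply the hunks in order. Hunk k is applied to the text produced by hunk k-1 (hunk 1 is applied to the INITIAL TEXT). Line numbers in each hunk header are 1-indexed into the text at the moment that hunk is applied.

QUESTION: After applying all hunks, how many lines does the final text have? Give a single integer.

Answer: 10

Derivation:
Hunk 1: at line 1 remove [szg,wbqel,icz] add [eok,zqyd] -> 8 lines: qhcvs zzvbs eok zqyd csx uqpya moao sxgaf
Hunk 2: at line 6 remove [moao] add [vedz,reoko,jsd] -> 10 lines: qhcvs zzvbs eok zqyd csx uqpya vedz reoko jsd sxgaf
Hunk 3: at line 3 remove [zqyd] add [lto] -> 10 lines: qhcvs zzvbs eok lto csx uqpya vedz reoko jsd sxgaf
Final line count: 10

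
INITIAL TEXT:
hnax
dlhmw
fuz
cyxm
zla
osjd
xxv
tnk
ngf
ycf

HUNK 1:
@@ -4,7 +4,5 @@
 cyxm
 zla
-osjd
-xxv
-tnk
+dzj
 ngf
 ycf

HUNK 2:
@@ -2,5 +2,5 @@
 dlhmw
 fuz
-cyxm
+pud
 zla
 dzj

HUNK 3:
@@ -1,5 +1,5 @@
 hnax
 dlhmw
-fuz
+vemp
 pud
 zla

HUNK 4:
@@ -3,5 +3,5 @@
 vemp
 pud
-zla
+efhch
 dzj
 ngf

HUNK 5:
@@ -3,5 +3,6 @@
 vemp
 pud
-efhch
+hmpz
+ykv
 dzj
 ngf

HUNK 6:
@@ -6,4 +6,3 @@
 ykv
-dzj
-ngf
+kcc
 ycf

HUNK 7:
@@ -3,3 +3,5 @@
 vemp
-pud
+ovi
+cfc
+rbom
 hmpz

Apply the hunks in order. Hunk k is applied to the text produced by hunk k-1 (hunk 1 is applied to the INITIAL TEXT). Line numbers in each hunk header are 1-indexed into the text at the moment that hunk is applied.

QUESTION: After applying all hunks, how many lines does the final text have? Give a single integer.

Hunk 1: at line 4 remove [osjd,xxv,tnk] add [dzj] -> 8 lines: hnax dlhmw fuz cyxm zla dzj ngf ycf
Hunk 2: at line 2 remove [cyxm] add [pud] -> 8 lines: hnax dlhmw fuz pud zla dzj ngf ycf
Hunk 3: at line 1 remove [fuz] add [vemp] -> 8 lines: hnax dlhmw vemp pud zla dzj ngf ycf
Hunk 4: at line 3 remove [zla] add [efhch] -> 8 lines: hnax dlhmw vemp pud efhch dzj ngf ycf
Hunk 5: at line 3 remove [efhch] add [hmpz,ykv] -> 9 lines: hnax dlhmw vemp pud hmpz ykv dzj ngf ycf
Hunk 6: at line 6 remove [dzj,ngf] add [kcc] -> 8 lines: hnax dlhmw vemp pud hmpz ykv kcc ycf
Hunk 7: at line 3 remove [pud] add [ovi,cfc,rbom] -> 10 lines: hnax dlhmw vemp ovi cfc rbom hmpz ykv kcc ycf
Final line count: 10

Answer: 10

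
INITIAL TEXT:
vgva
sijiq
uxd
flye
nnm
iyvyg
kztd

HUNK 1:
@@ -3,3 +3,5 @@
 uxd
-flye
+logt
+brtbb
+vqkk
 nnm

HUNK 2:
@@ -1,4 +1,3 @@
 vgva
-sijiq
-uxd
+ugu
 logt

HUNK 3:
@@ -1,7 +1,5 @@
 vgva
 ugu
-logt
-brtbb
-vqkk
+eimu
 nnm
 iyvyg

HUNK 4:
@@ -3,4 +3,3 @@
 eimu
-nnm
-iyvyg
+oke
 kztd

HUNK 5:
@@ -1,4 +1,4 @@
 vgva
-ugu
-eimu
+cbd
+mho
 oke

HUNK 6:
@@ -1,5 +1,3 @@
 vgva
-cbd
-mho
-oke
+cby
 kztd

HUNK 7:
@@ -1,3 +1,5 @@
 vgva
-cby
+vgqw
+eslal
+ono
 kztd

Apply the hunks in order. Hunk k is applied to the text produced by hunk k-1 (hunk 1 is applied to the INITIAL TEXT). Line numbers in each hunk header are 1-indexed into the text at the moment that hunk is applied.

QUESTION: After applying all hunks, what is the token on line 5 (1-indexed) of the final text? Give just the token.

Answer: kztd

Derivation:
Hunk 1: at line 3 remove [flye] add [logt,brtbb,vqkk] -> 9 lines: vgva sijiq uxd logt brtbb vqkk nnm iyvyg kztd
Hunk 2: at line 1 remove [sijiq,uxd] add [ugu] -> 8 lines: vgva ugu logt brtbb vqkk nnm iyvyg kztd
Hunk 3: at line 1 remove [logt,brtbb,vqkk] add [eimu] -> 6 lines: vgva ugu eimu nnm iyvyg kztd
Hunk 4: at line 3 remove [nnm,iyvyg] add [oke] -> 5 lines: vgva ugu eimu oke kztd
Hunk 5: at line 1 remove [ugu,eimu] add [cbd,mho] -> 5 lines: vgva cbd mho oke kztd
Hunk 6: at line 1 remove [cbd,mho,oke] add [cby] -> 3 lines: vgva cby kztd
Hunk 7: at line 1 remove [cby] add [vgqw,eslal,ono] -> 5 lines: vgva vgqw eslal ono kztd
Final line 5: kztd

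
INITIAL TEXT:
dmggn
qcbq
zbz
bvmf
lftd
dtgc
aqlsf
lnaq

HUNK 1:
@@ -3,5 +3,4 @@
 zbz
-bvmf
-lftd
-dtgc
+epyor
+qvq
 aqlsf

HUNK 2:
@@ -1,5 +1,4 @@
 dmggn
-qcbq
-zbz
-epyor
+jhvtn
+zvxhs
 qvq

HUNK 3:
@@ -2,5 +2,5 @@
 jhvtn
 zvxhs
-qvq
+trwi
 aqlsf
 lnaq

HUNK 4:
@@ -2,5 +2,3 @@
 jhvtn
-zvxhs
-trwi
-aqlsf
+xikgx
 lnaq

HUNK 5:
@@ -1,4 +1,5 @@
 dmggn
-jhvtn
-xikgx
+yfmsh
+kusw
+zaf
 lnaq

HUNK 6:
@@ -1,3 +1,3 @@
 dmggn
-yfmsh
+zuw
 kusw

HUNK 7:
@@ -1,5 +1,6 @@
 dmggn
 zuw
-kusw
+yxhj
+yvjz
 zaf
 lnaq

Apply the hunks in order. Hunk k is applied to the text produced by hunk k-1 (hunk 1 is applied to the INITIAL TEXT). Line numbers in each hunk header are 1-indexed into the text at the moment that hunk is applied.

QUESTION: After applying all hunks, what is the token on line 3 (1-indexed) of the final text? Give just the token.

Answer: yxhj

Derivation:
Hunk 1: at line 3 remove [bvmf,lftd,dtgc] add [epyor,qvq] -> 7 lines: dmggn qcbq zbz epyor qvq aqlsf lnaq
Hunk 2: at line 1 remove [qcbq,zbz,epyor] add [jhvtn,zvxhs] -> 6 lines: dmggn jhvtn zvxhs qvq aqlsf lnaq
Hunk 3: at line 2 remove [qvq] add [trwi] -> 6 lines: dmggn jhvtn zvxhs trwi aqlsf lnaq
Hunk 4: at line 2 remove [zvxhs,trwi,aqlsf] add [xikgx] -> 4 lines: dmggn jhvtn xikgx lnaq
Hunk 5: at line 1 remove [jhvtn,xikgx] add [yfmsh,kusw,zaf] -> 5 lines: dmggn yfmsh kusw zaf lnaq
Hunk 6: at line 1 remove [yfmsh] add [zuw] -> 5 lines: dmggn zuw kusw zaf lnaq
Hunk 7: at line 1 remove [kusw] add [yxhj,yvjz] -> 6 lines: dmggn zuw yxhj yvjz zaf lnaq
Final line 3: yxhj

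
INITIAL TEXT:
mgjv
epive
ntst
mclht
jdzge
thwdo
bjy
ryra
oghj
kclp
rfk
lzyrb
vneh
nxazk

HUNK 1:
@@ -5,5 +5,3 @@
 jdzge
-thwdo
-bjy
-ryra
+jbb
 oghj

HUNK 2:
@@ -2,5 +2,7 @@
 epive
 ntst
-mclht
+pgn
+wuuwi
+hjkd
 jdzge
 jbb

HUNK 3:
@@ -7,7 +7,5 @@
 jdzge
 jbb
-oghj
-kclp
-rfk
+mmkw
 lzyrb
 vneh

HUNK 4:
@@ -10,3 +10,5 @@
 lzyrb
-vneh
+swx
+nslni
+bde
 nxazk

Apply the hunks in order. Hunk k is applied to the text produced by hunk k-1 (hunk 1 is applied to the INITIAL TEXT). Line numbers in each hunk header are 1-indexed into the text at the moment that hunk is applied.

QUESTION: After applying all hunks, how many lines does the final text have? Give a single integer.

Answer: 14

Derivation:
Hunk 1: at line 5 remove [thwdo,bjy,ryra] add [jbb] -> 12 lines: mgjv epive ntst mclht jdzge jbb oghj kclp rfk lzyrb vneh nxazk
Hunk 2: at line 2 remove [mclht] add [pgn,wuuwi,hjkd] -> 14 lines: mgjv epive ntst pgn wuuwi hjkd jdzge jbb oghj kclp rfk lzyrb vneh nxazk
Hunk 3: at line 7 remove [oghj,kclp,rfk] add [mmkw] -> 12 lines: mgjv epive ntst pgn wuuwi hjkd jdzge jbb mmkw lzyrb vneh nxazk
Hunk 4: at line 10 remove [vneh] add [swx,nslni,bde] -> 14 lines: mgjv epive ntst pgn wuuwi hjkd jdzge jbb mmkw lzyrb swx nslni bde nxazk
Final line count: 14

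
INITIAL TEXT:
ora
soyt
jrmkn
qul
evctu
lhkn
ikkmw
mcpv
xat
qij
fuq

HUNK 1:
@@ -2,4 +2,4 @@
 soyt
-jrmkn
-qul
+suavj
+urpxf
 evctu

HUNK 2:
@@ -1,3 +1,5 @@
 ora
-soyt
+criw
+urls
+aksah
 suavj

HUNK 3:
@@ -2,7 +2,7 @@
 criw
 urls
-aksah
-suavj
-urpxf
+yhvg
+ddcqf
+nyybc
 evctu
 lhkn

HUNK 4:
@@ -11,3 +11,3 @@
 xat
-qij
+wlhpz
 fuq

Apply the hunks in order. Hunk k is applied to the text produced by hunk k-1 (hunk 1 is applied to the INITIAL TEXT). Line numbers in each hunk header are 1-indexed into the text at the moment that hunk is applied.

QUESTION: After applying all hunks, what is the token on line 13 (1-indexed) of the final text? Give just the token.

Hunk 1: at line 2 remove [jrmkn,qul] add [suavj,urpxf] -> 11 lines: ora soyt suavj urpxf evctu lhkn ikkmw mcpv xat qij fuq
Hunk 2: at line 1 remove [soyt] add [criw,urls,aksah] -> 13 lines: ora criw urls aksah suavj urpxf evctu lhkn ikkmw mcpv xat qij fuq
Hunk 3: at line 2 remove [aksah,suavj,urpxf] add [yhvg,ddcqf,nyybc] -> 13 lines: ora criw urls yhvg ddcqf nyybc evctu lhkn ikkmw mcpv xat qij fuq
Hunk 4: at line 11 remove [qij] add [wlhpz] -> 13 lines: ora criw urls yhvg ddcqf nyybc evctu lhkn ikkmw mcpv xat wlhpz fuq
Final line 13: fuq

Answer: fuq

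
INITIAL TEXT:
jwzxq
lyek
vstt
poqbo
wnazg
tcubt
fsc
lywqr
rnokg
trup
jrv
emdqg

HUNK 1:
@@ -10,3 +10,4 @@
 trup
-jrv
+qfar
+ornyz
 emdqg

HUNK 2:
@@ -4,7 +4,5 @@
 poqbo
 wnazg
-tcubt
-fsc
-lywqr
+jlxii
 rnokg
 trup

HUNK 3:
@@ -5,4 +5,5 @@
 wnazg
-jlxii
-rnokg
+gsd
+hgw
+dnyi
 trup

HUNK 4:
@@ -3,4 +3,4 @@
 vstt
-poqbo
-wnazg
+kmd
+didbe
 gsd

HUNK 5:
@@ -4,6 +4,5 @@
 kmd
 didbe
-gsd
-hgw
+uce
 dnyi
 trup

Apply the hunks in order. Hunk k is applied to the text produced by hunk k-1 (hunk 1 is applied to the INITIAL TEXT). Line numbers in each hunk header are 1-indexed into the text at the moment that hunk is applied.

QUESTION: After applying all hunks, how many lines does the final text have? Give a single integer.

Hunk 1: at line 10 remove [jrv] add [qfar,ornyz] -> 13 lines: jwzxq lyek vstt poqbo wnazg tcubt fsc lywqr rnokg trup qfar ornyz emdqg
Hunk 2: at line 4 remove [tcubt,fsc,lywqr] add [jlxii] -> 11 lines: jwzxq lyek vstt poqbo wnazg jlxii rnokg trup qfar ornyz emdqg
Hunk 3: at line 5 remove [jlxii,rnokg] add [gsd,hgw,dnyi] -> 12 lines: jwzxq lyek vstt poqbo wnazg gsd hgw dnyi trup qfar ornyz emdqg
Hunk 4: at line 3 remove [poqbo,wnazg] add [kmd,didbe] -> 12 lines: jwzxq lyek vstt kmd didbe gsd hgw dnyi trup qfar ornyz emdqg
Hunk 5: at line 4 remove [gsd,hgw] add [uce] -> 11 lines: jwzxq lyek vstt kmd didbe uce dnyi trup qfar ornyz emdqg
Final line count: 11

Answer: 11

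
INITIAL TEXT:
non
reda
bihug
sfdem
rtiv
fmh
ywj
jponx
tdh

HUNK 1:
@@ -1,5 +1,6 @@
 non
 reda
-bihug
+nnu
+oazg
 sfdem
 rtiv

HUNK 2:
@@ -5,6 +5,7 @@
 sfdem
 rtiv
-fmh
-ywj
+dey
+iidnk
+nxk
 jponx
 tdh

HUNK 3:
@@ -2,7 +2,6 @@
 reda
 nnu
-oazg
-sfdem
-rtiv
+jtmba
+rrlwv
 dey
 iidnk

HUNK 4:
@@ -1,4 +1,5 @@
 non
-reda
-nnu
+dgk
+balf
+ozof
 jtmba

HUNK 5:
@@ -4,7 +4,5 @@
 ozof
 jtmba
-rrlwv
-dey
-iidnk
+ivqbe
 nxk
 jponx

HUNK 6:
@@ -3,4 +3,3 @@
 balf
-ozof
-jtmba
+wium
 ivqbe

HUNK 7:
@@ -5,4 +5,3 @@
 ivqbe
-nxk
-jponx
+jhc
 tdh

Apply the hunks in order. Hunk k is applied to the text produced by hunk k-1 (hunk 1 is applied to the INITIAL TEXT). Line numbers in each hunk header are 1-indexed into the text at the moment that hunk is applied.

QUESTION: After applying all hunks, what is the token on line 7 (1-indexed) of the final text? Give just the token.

Hunk 1: at line 1 remove [bihug] add [nnu,oazg] -> 10 lines: non reda nnu oazg sfdem rtiv fmh ywj jponx tdh
Hunk 2: at line 5 remove [fmh,ywj] add [dey,iidnk,nxk] -> 11 lines: non reda nnu oazg sfdem rtiv dey iidnk nxk jponx tdh
Hunk 3: at line 2 remove [oazg,sfdem,rtiv] add [jtmba,rrlwv] -> 10 lines: non reda nnu jtmba rrlwv dey iidnk nxk jponx tdh
Hunk 4: at line 1 remove [reda,nnu] add [dgk,balf,ozof] -> 11 lines: non dgk balf ozof jtmba rrlwv dey iidnk nxk jponx tdh
Hunk 5: at line 4 remove [rrlwv,dey,iidnk] add [ivqbe] -> 9 lines: non dgk balf ozof jtmba ivqbe nxk jponx tdh
Hunk 6: at line 3 remove [ozof,jtmba] add [wium] -> 8 lines: non dgk balf wium ivqbe nxk jponx tdh
Hunk 7: at line 5 remove [nxk,jponx] add [jhc] -> 7 lines: non dgk balf wium ivqbe jhc tdh
Final line 7: tdh

Answer: tdh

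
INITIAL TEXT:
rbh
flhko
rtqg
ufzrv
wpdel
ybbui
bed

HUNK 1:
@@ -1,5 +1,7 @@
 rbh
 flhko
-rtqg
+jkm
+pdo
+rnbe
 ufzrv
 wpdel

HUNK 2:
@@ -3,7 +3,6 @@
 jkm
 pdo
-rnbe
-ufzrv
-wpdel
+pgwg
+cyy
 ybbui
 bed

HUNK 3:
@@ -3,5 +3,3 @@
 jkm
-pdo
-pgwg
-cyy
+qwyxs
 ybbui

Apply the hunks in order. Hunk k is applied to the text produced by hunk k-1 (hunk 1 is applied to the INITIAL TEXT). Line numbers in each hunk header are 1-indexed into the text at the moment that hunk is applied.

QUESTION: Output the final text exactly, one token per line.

Answer: rbh
flhko
jkm
qwyxs
ybbui
bed

Derivation:
Hunk 1: at line 1 remove [rtqg] add [jkm,pdo,rnbe] -> 9 lines: rbh flhko jkm pdo rnbe ufzrv wpdel ybbui bed
Hunk 2: at line 3 remove [rnbe,ufzrv,wpdel] add [pgwg,cyy] -> 8 lines: rbh flhko jkm pdo pgwg cyy ybbui bed
Hunk 3: at line 3 remove [pdo,pgwg,cyy] add [qwyxs] -> 6 lines: rbh flhko jkm qwyxs ybbui bed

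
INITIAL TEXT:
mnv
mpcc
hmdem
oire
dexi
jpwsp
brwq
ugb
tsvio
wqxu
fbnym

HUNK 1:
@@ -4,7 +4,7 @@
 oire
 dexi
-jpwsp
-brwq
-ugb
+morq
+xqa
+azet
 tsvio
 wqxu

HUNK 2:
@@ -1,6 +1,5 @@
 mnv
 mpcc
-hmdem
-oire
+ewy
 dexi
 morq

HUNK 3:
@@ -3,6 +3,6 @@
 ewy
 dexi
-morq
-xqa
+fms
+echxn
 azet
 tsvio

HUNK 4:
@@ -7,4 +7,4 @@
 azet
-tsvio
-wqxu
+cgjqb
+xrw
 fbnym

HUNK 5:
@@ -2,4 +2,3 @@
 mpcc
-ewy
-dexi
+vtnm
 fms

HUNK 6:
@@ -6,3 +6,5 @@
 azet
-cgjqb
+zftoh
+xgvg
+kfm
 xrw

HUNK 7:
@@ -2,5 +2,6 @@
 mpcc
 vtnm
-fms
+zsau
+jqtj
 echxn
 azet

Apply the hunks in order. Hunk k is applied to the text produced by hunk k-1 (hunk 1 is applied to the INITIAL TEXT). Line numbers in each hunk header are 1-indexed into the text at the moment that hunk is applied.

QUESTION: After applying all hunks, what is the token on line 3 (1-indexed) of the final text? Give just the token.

Answer: vtnm

Derivation:
Hunk 1: at line 4 remove [jpwsp,brwq,ugb] add [morq,xqa,azet] -> 11 lines: mnv mpcc hmdem oire dexi morq xqa azet tsvio wqxu fbnym
Hunk 2: at line 1 remove [hmdem,oire] add [ewy] -> 10 lines: mnv mpcc ewy dexi morq xqa azet tsvio wqxu fbnym
Hunk 3: at line 3 remove [morq,xqa] add [fms,echxn] -> 10 lines: mnv mpcc ewy dexi fms echxn azet tsvio wqxu fbnym
Hunk 4: at line 7 remove [tsvio,wqxu] add [cgjqb,xrw] -> 10 lines: mnv mpcc ewy dexi fms echxn azet cgjqb xrw fbnym
Hunk 5: at line 2 remove [ewy,dexi] add [vtnm] -> 9 lines: mnv mpcc vtnm fms echxn azet cgjqb xrw fbnym
Hunk 6: at line 6 remove [cgjqb] add [zftoh,xgvg,kfm] -> 11 lines: mnv mpcc vtnm fms echxn azet zftoh xgvg kfm xrw fbnym
Hunk 7: at line 2 remove [fms] add [zsau,jqtj] -> 12 lines: mnv mpcc vtnm zsau jqtj echxn azet zftoh xgvg kfm xrw fbnym
Final line 3: vtnm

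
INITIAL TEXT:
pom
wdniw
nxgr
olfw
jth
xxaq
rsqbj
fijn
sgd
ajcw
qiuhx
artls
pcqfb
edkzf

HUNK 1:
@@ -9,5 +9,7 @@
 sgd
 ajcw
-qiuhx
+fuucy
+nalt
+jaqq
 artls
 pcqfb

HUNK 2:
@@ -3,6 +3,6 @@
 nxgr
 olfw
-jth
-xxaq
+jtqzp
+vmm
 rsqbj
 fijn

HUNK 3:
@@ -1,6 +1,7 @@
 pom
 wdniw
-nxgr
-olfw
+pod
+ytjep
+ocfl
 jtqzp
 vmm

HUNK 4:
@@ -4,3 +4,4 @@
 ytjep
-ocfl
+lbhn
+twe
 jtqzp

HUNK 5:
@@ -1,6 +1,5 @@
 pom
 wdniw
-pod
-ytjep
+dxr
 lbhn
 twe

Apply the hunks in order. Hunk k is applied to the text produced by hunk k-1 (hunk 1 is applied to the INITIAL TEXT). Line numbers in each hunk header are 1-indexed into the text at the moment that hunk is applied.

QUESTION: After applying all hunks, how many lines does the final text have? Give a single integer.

Answer: 17

Derivation:
Hunk 1: at line 9 remove [qiuhx] add [fuucy,nalt,jaqq] -> 16 lines: pom wdniw nxgr olfw jth xxaq rsqbj fijn sgd ajcw fuucy nalt jaqq artls pcqfb edkzf
Hunk 2: at line 3 remove [jth,xxaq] add [jtqzp,vmm] -> 16 lines: pom wdniw nxgr olfw jtqzp vmm rsqbj fijn sgd ajcw fuucy nalt jaqq artls pcqfb edkzf
Hunk 3: at line 1 remove [nxgr,olfw] add [pod,ytjep,ocfl] -> 17 lines: pom wdniw pod ytjep ocfl jtqzp vmm rsqbj fijn sgd ajcw fuucy nalt jaqq artls pcqfb edkzf
Hunk 4: at line 4 remove [ocfl] add [lbhn,twe] -> 18 lines: pom wdniw pod ytjep lbhn twe jtqzp vmm rsqbj fijn sgd ajcw fuucy nalt jaqq artls pcqfb edkzf
Hunk 5: at line 1 remove [pod,ytjep] add [dxr] -> 17 lines: pom wdniw dxr lbhn twe jtqzp vmm rsqbj fijn sgd ajcw fuucy nalt jaqq artls pcqfb edkzf
Final line count: 17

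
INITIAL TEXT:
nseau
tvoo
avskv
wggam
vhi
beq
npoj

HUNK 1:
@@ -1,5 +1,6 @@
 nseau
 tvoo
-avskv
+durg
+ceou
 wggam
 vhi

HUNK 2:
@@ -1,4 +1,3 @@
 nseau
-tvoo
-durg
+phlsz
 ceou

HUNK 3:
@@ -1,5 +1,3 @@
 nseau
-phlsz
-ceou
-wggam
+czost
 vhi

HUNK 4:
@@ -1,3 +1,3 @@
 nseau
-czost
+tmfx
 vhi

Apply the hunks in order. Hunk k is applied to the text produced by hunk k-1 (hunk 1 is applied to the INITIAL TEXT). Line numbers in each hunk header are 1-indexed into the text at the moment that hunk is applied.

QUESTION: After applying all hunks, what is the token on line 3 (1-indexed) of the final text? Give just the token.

Answer: vhi

Derivation:
Hunk 1: at line 1 remove [avskv] add [durg,ceou] -> 8 lines: nseau tvoo durg ceou wggam vhi beq npoj
Hunk 2: at line 1 remove [tvoo,durg] add [phlsz] -> 7 lines: nseau phlsz ceou wggam vhi beq npoj
Hunk 3: at line 1 remove [phlsz,ceou,wggam] add [czost] -> 5 lines: nseau czost vhi beq npoj
Hunk 4: at line 1 remove [czost] add [tmfx] -> 5 lines: nseau tmfx vhi beq npoj
Final line 3: vhi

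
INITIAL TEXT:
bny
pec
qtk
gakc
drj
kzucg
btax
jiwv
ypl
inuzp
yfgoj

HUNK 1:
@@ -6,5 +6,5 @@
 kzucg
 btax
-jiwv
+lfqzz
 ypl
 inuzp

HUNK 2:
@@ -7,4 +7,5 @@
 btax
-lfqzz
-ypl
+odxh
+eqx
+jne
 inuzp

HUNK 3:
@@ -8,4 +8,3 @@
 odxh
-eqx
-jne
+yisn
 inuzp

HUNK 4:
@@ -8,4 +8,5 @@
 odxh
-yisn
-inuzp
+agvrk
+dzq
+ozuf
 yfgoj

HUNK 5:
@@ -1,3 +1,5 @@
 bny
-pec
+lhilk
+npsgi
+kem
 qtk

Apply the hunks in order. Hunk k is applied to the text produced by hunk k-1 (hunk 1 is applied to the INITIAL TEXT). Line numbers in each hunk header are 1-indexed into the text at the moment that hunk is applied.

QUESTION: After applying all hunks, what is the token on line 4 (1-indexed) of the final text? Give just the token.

Answer: kem

Derivation:
Hunk 1: at line 6 remove [jiwv] add [lfqzz] -> 11 lines: bny pec qtk gakc drj kzucg btax lfqzz ypl inuzp yfgoj
Hunk 2: at line 7 remove [lfqzz,ypl] add [odxh,eqx,jne] -> 12 lines: bny pec qtk gakc drj kzucg btax odxh eqx jne inuzp yfgoj
Hunk 3: at line 8 remove [eqx,jne] add [yisn] -> 11 lines: bny pec qtk gakc drj kzucg btax odxh yisn inuzp yfgoj
Hunk 4: at line 8 remove [yisn,inuzp] add [agvrk,dzq,ozuf] -> 12 lines: bny pec qtk gakc drj kzucg btax odxh agvrk dzq ozuf yfgoj
Hunk 5: at line 1 remove [pec] add [lhilk,npsgi,kem] -> 14 lines: bny lhilk npsgi kem qtk gakc drj kzucg btax odxh agvrk dzq ozuf yfgoj
Final line 4: kem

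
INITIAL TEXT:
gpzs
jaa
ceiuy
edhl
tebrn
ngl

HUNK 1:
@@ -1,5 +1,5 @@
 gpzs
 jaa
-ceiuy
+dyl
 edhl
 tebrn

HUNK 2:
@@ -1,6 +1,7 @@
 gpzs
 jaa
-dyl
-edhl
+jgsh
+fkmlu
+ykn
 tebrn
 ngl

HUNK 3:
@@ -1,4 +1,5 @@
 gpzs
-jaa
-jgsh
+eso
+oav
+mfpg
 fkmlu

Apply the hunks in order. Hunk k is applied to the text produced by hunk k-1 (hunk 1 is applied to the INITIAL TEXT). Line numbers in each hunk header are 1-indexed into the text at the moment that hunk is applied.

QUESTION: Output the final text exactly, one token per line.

Answer: gpzs
eso
oav
mfpg
fkmlu
ykn
tebrn
ngl

Derivation:
Hunk 1: at line 1 remove [ceiuy] add [dyl] -> 6 lines: gpzs jaa dyl edhl tebrn ngl
Hunk 2: at line 1 remove [dyl,edhl] add [jgsh,fkmlu,ykn] -> 7 lines: gpzs jaa jgsh fkmlu ykn tebrn ngl
Hunk 3: at line 1 remove [jaa,jgsh] add [eso,oav,mfpg] -> 8 lines: gpzs eso oav mfpg fkmlu ykn tebrn ngl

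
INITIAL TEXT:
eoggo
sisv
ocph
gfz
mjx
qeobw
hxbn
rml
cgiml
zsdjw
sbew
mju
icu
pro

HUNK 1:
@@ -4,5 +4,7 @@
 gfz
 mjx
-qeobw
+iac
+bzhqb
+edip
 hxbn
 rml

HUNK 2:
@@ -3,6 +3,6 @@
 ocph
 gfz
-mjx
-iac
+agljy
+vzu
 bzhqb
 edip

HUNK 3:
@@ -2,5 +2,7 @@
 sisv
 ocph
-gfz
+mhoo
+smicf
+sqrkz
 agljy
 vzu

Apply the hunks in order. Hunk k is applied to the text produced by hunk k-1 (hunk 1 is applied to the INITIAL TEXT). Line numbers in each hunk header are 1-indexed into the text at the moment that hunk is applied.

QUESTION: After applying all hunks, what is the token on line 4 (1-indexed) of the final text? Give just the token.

Hunk 1: at line 4 remove [qeobw] add [iac,bzhqb,edip] -> 16 lines: eoggo sisv ocph gfz mjx iac bzhqb edip hxbn rml cgiml zsdjw sbew mju icu pro
Hunk 2: at line 3 remove [mjx,iac] add [agljy,vzu] -> 16 lines: eoggo sisv ocph gfz agljy vzu bzhqb edip hxbn rml cgiml zsdjw sbew mju icu pro
Hunk 3: at line 2 remove [gfz] add [mhoo,smicf,sqrkz] -> 18 lines: eoggo sisv ocph mhoo smicf sqrkz agljy vzu bzhqb edip hxbn rml cgiml zsdjw sbew mju icu pro
Final line 4: mhoo

Answer: mhoo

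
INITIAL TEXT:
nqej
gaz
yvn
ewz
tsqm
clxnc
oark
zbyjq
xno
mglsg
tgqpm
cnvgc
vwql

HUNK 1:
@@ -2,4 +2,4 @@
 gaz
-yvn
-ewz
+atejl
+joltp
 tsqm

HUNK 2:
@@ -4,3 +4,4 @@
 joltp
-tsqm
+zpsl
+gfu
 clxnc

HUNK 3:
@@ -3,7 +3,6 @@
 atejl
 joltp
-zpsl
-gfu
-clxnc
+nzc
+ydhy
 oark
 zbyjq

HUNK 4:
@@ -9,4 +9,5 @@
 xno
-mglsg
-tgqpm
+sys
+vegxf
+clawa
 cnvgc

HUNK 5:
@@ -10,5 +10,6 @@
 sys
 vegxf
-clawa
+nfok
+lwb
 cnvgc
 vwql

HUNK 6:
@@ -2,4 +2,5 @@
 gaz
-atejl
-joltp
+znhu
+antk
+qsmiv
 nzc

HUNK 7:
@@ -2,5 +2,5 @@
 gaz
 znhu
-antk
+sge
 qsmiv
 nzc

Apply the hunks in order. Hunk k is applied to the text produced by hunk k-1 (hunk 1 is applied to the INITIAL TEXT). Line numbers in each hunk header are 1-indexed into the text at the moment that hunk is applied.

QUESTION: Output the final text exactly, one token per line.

Answer: nqej
gaz
znhu
sge
qsmiv
nzc
ydhy
oark
zbyjq
xno
sys
vegxf
nfok
lwb
cnvgc
vwql

Derivation:
Hunk 1: at line 2 remove [yvn,ewz] add [atejl,joltp] -> 13 lines: nqej gaz atejl joltp tsqm clxnc oark zbyjq xno mglsg tgqpm cnvgc vwql
Hunk 2: at line 4 remove [tsqm] add [zpsl,gfu] -> 14 lines: nqej gaz atejl joltp zpsl gfu clxnc oark zbyjq xno mglsg tgqpm cnvgc vwql
Hunk 3: at line 3 remove [zpsl,gfu,clxnc] add [nzc,ydhy] -> 13 lines: nqej gaz atejl joltp nzc ydhy oark zbyjq xno mglsg tgqpm cnvgc vwql
Hunk 4: at line 9 remove [mglsg,tgqpm] add [sys,vegxf,clawa] -> 14 lines: nqej gaz atejl joltp nzc ydhy oark zbyjq xno sys vegxf clawa cnvgc vwql
Hunk 5: at line 10 remove [clawa] add [nfok,lwb] -> 15 lines: nqej gaz atejl joltp nzc ydhy oark zbyjq xno sys vegxf nfok lwb cnvgc vwql
Hunk 6: at line 2 remove [atejl,joltp] add [znhu,antk,qsmiv] -> 16 lines: nqej gaz znhu antk qsmiv nzc ydhy oark zbyjq xno sys vegxf nfok lwb cnvgc vwql
Hunk 7: at line 2 remove [antk] add [sge] -> 16 lines: nqej gaz znhu sge qsmiv nzc ydhy oark zbyjq xno sys vegxf nfok lwb cnvgc vwql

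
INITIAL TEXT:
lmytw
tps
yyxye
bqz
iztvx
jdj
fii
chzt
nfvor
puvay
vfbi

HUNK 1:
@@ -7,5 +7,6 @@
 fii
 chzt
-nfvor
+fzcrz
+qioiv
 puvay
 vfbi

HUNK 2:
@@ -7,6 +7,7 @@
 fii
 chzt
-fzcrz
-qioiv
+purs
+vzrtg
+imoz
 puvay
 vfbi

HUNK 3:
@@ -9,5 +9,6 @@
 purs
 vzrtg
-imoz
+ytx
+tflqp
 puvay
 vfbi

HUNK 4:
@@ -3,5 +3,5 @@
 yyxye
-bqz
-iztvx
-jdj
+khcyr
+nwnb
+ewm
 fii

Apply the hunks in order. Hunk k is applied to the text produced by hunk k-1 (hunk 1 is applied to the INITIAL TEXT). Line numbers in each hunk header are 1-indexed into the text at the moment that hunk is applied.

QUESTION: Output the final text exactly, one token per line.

Answer: lmytw
tps
yyxye
khcyr
nwnb
ewm
fii
chzt
purs
vzrtg
ytx
tflqp
puvay
vfbi

Derivation:
Hunk 1: at line 7 remove [nfvor] add [fzcrz,qioiv] -> 12 lines: lmytw tps yyxye bqz iztvx jdj fii chzt fzcrz qioiv puvay vfbi
Hunk 2: at line 7 remove [fzcrz,qioiv] add [purs,vzrtg,imoz] -> 13 lines: lmytw tps yyxye bqz iztvx jdj fii chzt purs vzrtg imoz puvay vfbi
Hunk 3: at line 9 remove [imoz] add [ytx,tflqp] -> 14 lines: lmytw tps yyxye bqz iztvx jdj fii chzt purs vzrtg ytx tflqp puvay vfbi
Hunk 4: at line 3 remove [bqz,iztvx,jdj] add [khcyr,nwnb,ewm] -> 14 lines: lmytw tps yyxye khcyr nwnb ewm fii chzt purs vzrtg ytx tflqp puvay vfbi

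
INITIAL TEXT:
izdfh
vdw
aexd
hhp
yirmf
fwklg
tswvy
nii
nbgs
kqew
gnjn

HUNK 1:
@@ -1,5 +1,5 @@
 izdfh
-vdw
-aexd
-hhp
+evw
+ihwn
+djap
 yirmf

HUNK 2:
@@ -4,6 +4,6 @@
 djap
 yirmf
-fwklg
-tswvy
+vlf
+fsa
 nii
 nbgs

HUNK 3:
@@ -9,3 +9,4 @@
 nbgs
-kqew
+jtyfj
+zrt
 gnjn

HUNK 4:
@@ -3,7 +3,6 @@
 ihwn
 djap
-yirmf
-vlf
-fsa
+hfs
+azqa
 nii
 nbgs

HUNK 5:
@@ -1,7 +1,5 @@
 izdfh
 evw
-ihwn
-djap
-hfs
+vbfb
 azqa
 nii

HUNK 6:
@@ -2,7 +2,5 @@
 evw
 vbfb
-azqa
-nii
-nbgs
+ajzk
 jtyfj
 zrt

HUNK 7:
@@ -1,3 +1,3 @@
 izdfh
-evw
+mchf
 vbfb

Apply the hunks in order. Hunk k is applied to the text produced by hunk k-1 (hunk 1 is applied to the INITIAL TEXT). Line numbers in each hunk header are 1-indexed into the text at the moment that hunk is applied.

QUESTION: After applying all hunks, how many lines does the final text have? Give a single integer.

Hunk 1: at line 1 remove [vdw,aexd,hhp] add [evw,ihwn,djap] -> 11 lines: izdfh evw ihwn djap yirmf fwklg tswvy nii nbgs kqew gnjn
Hunk 2: at line 4 remove [fwklg,tswvy] add [vlf,fsa] -> 11 lines: izdfh evw ihwn djap yirmf vlf fsa nii nbgs kqew gnjn
Hunk 3: at line 9 remove [kqew] add [jtyfj,zrt] -> 12 lines: izdfh evw ihwn djap yirmf vlf fsa nii nbgs jtyfj zrt gnjn
Hunk 4: at line 3 remove [yirmf,vlf,fsa] add [hfs,azqa] -> 11 lines: izdfh evw ihwn djap hfs azqa nii nbgs jtyfj zrt gnjn
Hunk 5: at line 1 remove [ihwn,djap,hfs] add [vbfb] -> 9 lines: izdfh evw vbfb azqa nii nbgs jtyfj zrt gnjn
Hunk 6: at line 2 remove [azqa,nii,nbgs] add [ajzk] -> 7 lines: izdfh evw vbfb ajzk jtyfj zrt gnjn
Hunk 7: at line 1 remove [evw] add [mchf] -> 7 lines: izdfh mchf vbfb ajzk jtyfj zrt gnjn
Final line count: 7

Answer: 7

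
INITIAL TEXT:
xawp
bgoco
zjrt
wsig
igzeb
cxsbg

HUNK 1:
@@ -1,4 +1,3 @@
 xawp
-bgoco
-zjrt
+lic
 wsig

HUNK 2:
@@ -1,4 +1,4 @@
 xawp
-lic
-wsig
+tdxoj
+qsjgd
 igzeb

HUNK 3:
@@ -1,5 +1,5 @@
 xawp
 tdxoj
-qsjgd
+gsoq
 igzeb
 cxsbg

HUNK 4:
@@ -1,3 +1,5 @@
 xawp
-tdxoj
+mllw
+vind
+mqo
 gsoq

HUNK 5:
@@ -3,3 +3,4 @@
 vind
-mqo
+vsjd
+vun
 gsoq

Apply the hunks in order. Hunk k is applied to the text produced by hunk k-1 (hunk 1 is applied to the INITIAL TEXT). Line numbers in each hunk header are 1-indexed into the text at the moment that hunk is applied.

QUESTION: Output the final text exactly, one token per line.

Answer: xawp
mllw
vind
vsjd
vun
gsoq
igzeb
cxsbg

Derivation:
Hunk 1: at line 1 remove [bgoco,zjrt] add [lic] -> 5 lines: xawp lic wsig igzeb cxsbg
Hunk 2: at line 1 remove [lic,wsig] add [tdxoj,qsjgd] -> 5 lines: xawp tdxoj qsjgd igzeb cxsbg
Hunk 3: at line 1 remove [qsjgd] add [gsoq] -> 5 lines: xawp tdxoj gsoq igzeb cxsbg
Hunk 4: at line 1 remove [tdxoj] add [mllw,vind,mqo] -> 7 lines: xawp mllw vind mqo gsoq igzeb cxsbg
Hunk 5: at line 3 remove [mqo] add [vsjd,vun] -> 8 lines: xawp mllw vind vsjd vun gsoq igzeb cxsbg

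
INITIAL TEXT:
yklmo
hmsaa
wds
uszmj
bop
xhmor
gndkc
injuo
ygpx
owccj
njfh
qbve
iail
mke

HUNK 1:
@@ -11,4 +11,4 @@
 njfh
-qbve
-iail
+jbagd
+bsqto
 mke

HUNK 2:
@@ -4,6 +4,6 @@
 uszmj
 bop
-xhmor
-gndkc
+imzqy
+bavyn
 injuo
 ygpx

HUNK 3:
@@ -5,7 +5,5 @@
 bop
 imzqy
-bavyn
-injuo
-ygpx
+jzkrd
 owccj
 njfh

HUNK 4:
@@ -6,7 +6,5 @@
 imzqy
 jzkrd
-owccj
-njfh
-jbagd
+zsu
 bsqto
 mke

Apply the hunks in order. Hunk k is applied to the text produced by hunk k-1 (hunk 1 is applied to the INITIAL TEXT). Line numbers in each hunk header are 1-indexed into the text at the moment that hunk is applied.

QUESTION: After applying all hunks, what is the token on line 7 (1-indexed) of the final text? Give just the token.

Hunk 1: at line 11 remove [qbve,iail] add [jbagd,bsqto] -> 14 lines: yklmo hmsaa wds uszmj bop xhmor gndkc injuo ygpx owccj njfh jbagd bsqto mke
Hunk 2: at line 4 remove [xhmor,gndkc] add [imzqy,bavyn] -> 14 lines: yklmo hmsaa wds uszmj bop imzqy bavyn injuo ygpx owccj njfh jbagd bsqto mke
Hunk 3: at line 5 remove [bavyn,injuo,ygpx] add [jzkrd] -> 12 lines: yklmo hmsaa wds uszmj bop imzqy jzkrd owccj njfh jbagd bsqto mke
Hunk 4: at line 6 remove [owccj,njfh,jbagd] add [zsu] -> 10 lines: yklmo hmsaa wds uszmj bop imzqy jzkrd zsu bsqto mke
Final line 7: jzkrd

Answer: jzkrd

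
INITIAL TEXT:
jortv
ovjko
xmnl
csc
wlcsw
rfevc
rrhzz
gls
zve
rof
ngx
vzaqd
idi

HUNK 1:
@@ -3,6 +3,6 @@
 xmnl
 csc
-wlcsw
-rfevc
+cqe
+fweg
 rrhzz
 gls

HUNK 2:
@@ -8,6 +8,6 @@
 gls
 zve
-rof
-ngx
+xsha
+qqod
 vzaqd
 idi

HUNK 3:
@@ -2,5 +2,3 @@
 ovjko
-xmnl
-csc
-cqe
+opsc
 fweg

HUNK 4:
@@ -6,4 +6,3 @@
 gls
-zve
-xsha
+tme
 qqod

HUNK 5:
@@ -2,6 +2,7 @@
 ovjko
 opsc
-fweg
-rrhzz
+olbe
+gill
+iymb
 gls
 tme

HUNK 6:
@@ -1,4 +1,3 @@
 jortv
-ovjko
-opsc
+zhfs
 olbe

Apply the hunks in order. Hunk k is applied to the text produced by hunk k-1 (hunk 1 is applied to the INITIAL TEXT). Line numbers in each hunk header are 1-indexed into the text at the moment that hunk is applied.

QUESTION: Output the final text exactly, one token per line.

Hunk 1: at line 3 remove [wlcsw,rfevc] add [cqe,fweg] -> 13 lines: jortv ovjko xmnl csc cqe fweg rrhzz gls zve rof ngx vzaqd idi
Hunk 2: at line 8 remove [rof,ngx] add [xsha,qqod] -> 13 lines: jortv ovjko xmnl csc cqe fweg rrhzz gls zve xsha qqod vzaqd idi
Hunk 3: at line 2 remove [xmnl,csc,cqe] add [opsc] -> 11 lines: jortv ovjko opsc fweg rrhzz gls zve xsha qqod vzaqd idi
Hunk 4: at line 6 remove [zve,xsha] add [tme] -> 10 lines: jortv ovjko opsc fweg rrhzz gls tme qqod vzaqd idi
Hunk 5: at line 2 remove [fweg,rrhzz] add [olbe,gill,iymb] -> 11 lines: jortv ovjko opsc olbe gill iymb gls tme qqod vzaqd idi
Hunk 6: at line 1 remove [ovjko,opsc] add [zhfs] -> 10 lines: jortv zhfs olbe gill iymb gls tme qqod vzaqd idi

Answer: jortv
zhfs
olbe
gill
iymb
gls
tme
qqod
vzaqd
idi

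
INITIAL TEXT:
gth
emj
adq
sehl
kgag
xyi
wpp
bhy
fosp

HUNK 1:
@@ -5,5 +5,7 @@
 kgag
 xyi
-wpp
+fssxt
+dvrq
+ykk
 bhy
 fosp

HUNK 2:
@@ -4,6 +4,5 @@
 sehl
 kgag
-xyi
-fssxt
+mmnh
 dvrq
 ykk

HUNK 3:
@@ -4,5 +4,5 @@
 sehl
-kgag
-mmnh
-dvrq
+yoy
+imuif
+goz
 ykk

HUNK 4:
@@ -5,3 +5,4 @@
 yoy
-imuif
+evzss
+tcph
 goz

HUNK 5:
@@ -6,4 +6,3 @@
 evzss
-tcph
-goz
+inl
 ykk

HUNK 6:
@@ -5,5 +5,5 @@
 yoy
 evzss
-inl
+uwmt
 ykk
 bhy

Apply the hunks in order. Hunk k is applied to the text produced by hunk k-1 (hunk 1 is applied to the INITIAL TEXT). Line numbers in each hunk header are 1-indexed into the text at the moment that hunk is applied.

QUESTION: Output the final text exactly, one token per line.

Hunk 1: at line 5 remove [wpp] add [fssxt,dvrq,ykk] -> 11 lines: gth emj adq sehl kgag xyi fssxt dvrq ykk bhy fosp
Hunk 2: at line 4 remove [xyi,fssxt] add [mmnh] -> 10 lines: gth emj adq sehl kgag mmnh dvrq ykk bhy fosp
Hunk 3: at line 4 remove [kgag,mmnh,dvrq] add [yoy,imuif,goz] -> 10 lines: gth emj adq sehl yoy imuif goz ykk bhy fosp
Hunk 4: at line 5 remove [imuif] add [evzss,tcph] -> 11 lines: gth emj adq sehl yoy evzss tcph goz ykk bhy fosp
Hunk 5: at line 6 remove [tcph,goz] add [inl] -> 10 lines: gth emj adq sehl yoy evzss inl ykk bhy fosp
Hunk 6: at line 5 remove [inl] add [uwmt] -> 10 lines: gth emj adq sehl yoy evzss uwmt ykk bhy fosp

Answer: gth
emj
adq
sehl
yoy
evzss
uwmt
ykk
bhy
fosp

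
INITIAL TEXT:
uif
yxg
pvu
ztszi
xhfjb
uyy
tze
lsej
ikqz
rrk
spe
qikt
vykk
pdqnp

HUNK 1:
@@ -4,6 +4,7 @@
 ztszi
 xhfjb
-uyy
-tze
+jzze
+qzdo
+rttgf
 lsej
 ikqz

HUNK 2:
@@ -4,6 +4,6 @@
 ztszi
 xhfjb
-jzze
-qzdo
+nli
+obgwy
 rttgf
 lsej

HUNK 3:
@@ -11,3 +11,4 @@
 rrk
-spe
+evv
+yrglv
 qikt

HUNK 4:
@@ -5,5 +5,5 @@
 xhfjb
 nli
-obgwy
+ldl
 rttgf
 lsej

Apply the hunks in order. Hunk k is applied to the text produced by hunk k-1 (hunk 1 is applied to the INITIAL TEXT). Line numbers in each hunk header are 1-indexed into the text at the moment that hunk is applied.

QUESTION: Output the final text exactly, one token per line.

Answer: uif
yxg
pvu
ztszi
xhfjb
nli
ldl
rttgf
lsej
ikqz
rrk
evv
yrglv
qikt
vykk
pdqnp

Derivation:
Hunk 1: at line 4 remove [uyy,tze] add [jzze,qzdo,rttgf] -> 15 lines: uif yxg pvu ztszi xhfjb jzze qzdo rttgf lsej ikqz rrk spe qikt vykk pdqnp
Hunk 2: at line 4 remove [jzze,qzdo] add [nli,obgwy] -> 15 lines: uif yxg pvu ztszi xhfjb nli obgwy rttgf lsej ikqz rrk spe qikt vykk pdqnp
Hunk 3: at line 11 remove [spe] add [evv,yrglv] -> 16 lines: uif yxg pvu ztszi xhfjb nli obgwy rttgf lsej ikqz rrk evv yrglv qikt vykk pdqnp
Hunk 4: at line 5 remove [obgwy] add [ldl] -> 16 lines: uif yxg pvu ztszi xhfjb nli ldl rttgf lsej ikqz rrk evv yrglv qikt vykk pdqnp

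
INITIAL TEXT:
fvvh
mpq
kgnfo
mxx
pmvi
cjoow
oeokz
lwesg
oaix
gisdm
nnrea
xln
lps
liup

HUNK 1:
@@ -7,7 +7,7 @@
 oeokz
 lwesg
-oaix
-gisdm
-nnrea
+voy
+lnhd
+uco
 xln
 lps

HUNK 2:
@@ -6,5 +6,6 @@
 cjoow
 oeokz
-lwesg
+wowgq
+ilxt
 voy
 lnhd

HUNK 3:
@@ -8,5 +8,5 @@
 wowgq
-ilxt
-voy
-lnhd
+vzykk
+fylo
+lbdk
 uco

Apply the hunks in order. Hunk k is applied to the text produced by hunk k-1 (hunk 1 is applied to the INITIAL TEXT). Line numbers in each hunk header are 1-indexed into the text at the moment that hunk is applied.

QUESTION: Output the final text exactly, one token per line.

Answer: fvvh
mpq
kgnfo
mxx
pmvi
cjoow
oeokz
wowgq
vzykk
fylo
lbdk
uco
xln
lps
liup

Derivation:
Hunk 1: at line 7 remove [oaix,gisdm,nnrea] add [voy,lnhd,uco] -> 14 lines: fvvh mpq kgnfo mxx pmvi cjoow oeokz lwesg voy lnhd uco xln lps liup
Hunk 2: at line 6 remove [lwesg] add [wowgq,ilxt] -> 15 lines: fvvh mpq kgnfo mxx pmvi cjoow oeokz wowgq ilxt voy lnhd uco xln lps liup
Hunk 3: at line 8 remove [ilxt,voy,lnhd] add [vzykk,fylo,lbdk] -> 15 lines: fvvh mpq kgnfo mxx pmvi cjoow oeokz wowgq vzykk fylo lbdk uco xln lps liup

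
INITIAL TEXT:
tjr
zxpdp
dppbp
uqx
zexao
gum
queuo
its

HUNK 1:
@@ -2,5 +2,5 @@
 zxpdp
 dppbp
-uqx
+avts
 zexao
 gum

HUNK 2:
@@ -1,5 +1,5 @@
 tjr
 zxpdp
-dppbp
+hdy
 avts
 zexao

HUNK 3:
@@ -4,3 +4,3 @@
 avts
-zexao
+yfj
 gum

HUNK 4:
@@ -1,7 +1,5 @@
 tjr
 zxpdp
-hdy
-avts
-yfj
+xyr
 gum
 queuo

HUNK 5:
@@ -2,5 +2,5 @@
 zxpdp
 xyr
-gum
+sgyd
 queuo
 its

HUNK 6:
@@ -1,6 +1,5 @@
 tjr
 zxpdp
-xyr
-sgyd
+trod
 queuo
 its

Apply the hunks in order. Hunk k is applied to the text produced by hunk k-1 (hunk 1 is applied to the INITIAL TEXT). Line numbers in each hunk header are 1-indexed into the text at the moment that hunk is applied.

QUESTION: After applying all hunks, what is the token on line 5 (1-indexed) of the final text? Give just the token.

Answer: its

Derivation:
Hunk 1: at line 2 remove [uqx] add [avts] -> 8 lines: tjr zxpdp dppbp avts zexao gum queuo its
Hunk 2: at line 1 remove [dppbp] add [hdy] -> 8 lines: tjr zxpdp hdy avts zexao gum queuo its
Hunk 3: at line 4 remove [zexao] add [yfj] -> 8 lines: tjr zxpdp hdy avts yfj gum queuo its
Hunk 4: at line 1 remove [hdy,avts,yfj] add [xyr] -> 6 lines: tjr zxpdp xyr gum queuo its
Hunk 5: at line 2 remove [gum] add [sgyd] -> 6 lines: tjr zxpdp xyr sgyd queuo its
Hunk 6: at line 1 remove [xyr,sgyd] add [trod] -> 5 lines: tjr zxpdp trod queuo its
Final line 5: its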